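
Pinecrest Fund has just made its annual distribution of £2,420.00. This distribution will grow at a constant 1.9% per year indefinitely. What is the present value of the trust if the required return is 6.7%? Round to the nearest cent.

D₁ = D₀ × (1 + g) = £2,420.00 × 1.019 = £2,465.9800
Growing perpetuity: P = D₁ / (r − g) = £2,465.9800 / (0.067 − 0.019) = £51,374.58

£51374.58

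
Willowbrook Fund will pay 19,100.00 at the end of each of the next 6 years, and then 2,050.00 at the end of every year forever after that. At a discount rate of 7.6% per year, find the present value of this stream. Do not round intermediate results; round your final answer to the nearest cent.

106759.44

PV of 6-year annuity: 19,100.00 × [1 − (1+0.076)^−6] / 0.076 = 89378.76800
Perpetuity value at year 6: 2,050.00 / 0.076 = 26973.68421
PV of perpetuity: 26973.68421 / (1+0.076)^6 = 17380.67508
Total PV = 89378.76800 + 17380.67508 = 106759.44308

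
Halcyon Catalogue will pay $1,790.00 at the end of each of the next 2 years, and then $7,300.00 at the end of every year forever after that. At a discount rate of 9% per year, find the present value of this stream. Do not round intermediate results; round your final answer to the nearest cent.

$71418.41

PV of 2-year annuity: $1,790.00 × [1 − (1+0.09)^−2] / 0.09 = 3148.80902
Perpetuity value at year 2: $7,300.00 / 0.09 = 81111.11111
PV of perpetuity: 81111.11111 / (1+0.09)^2 = 68269.59945
Total PV = 3148.80902 + 68269.59945 = 71418.40848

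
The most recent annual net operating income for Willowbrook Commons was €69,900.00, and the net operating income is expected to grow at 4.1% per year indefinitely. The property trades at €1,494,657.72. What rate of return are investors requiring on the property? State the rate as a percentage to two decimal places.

D₁ = €69,900.00 × 1.041 = €72,765.9000
P = D₁/(r − g) ⇒ r = D₁/P + g = €72,765.9000/€1,494,657.72 + 0.041 = 0.048684 + 0.041 = 0.089684

8.97%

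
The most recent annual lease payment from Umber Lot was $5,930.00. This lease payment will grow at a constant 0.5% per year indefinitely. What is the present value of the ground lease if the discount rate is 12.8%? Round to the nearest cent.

$48452.44

D₁ = D₀ × (1 + g) = $5,930.00 × 1.005 = $5,959.6500
Growing perpetuity: P = D₁ / (r − g) = $5,959.6500 / (0.128 − 0.005) = $48,452.44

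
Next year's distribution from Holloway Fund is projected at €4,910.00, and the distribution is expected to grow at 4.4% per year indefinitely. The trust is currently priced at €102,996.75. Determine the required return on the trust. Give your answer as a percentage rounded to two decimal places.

P = D₁/(r − g) ⇒ r = D₁/P + g = €4,910.0000/€102,996.75 + 0.044 = 0.047671 + 0.044 = 0.091671

9.17%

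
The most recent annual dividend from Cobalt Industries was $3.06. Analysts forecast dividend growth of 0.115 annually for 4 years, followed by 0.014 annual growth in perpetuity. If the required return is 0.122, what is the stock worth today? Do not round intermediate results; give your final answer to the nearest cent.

$40.07

D_1 = 3.41190
D_2 = 3.80427
D_3 = 4.24176
D_4 = 4.72956
Terminal value at year 4: TV = D_4×(1+g_2)/(r−g_2) = 4.79578/0.108 = 44.40533
P_0 = D_1/(1+r)^1 + D_2/(1+r)^2 + D_3/(1+r)^3 + D_4/(1+r)^4 + TV/(1+r)^4
    = 3.04091 + 3.02194 + 3.00308 + 2.98435 + 28.01971 = 40.06999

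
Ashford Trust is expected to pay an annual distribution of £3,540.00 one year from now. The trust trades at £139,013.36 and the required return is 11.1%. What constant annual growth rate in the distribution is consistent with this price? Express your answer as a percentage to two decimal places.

P = D₁/(r−g) ⇒ g = r − D₁/P = 0.111 − £3,540.00/£139,013.36 = 0.085535

8.55%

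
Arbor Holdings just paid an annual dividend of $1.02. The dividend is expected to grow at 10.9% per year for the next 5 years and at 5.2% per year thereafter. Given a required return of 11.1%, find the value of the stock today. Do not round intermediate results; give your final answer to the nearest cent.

D_1 = 1.13118
D_2 = 1.25448
D_3 = 1.39122
D_4 = 1.54286
D_5 = 1.71103
Terminal value at year 5: TV = D_5×(1+g_2)/(r−g_2) = 1.80000/0.059 = 30.50855
P_0 = D_1/(1+r)^1 + D_2/(1+r)^2 + D_3/(1+r)^3 + D_4/(1+r)^4 + D_5/(1+r)^5 + TV/(1+r)^5
    = 1.01816 + 1.01633 + 1.01450 + 1.01268 + 1.01085 + 18.02401 = 23.09653

$23.10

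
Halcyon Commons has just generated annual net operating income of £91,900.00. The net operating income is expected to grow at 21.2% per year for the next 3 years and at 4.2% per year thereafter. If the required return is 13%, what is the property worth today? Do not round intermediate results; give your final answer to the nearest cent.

D_1 = 111382.80000
D_2 = 134995.95360
D_3 = 163615.09576
Terminal value at year 3: TV = D_3×(1+g_2)/(r−g_2) = 170486.92979/0.088 = 1937351.47483
P_0 = D_1/(1+r)^1 + D_2/(1+r)^2 + D_3/(1+r)^3 + TV/(1+r)^3
    = 98568.84956 + 105721.63333 + 113393.46867 + 1342681.75402 = 1660365.70558

£1660365.71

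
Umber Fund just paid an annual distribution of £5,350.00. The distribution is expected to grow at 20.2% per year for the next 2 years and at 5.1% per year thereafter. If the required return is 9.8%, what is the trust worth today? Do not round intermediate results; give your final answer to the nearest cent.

D_1 = 6430.70000
D_2 = 7729.70140
Terminal value at year 2: TV = D_2×(1+g_2)/(r−g_2) = 8123.91617/0.047 = 172849.28024
P_0 = D_1/(1+r)^1 + D_2/(1+r)^2 + TV/(1+r)^2
    = 5856.73953 + 6411.47624 + 143371.52186 = 155639.73763

£155639.74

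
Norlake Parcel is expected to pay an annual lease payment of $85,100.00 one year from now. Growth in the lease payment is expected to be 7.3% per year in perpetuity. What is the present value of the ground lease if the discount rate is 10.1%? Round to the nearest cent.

Growing perpetuity: P = D₁ / (r − g) = $85,100.0000 / (0.101 − 0.073) = $3,039,285.71

$3039285.71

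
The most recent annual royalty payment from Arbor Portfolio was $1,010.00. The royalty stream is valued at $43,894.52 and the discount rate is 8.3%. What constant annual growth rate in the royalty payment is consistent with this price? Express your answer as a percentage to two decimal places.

P = D₀(1+g)/(r−g) ⇒ P(r−g) = D₀(1+g) ⇒ g(P+D₀) = P·r − D₀
g = (P·r − D₀)/(P + D₀) = ($43,894.52×0.083 − $1,010.00) / ($43,894.52 + $1,010.00) = 0.058641

5.86%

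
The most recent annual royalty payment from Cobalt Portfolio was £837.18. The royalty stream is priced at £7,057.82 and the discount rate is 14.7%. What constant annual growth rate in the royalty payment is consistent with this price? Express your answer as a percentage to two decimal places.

P = D₀(1+g)/(r−g) ⇒ P(r−g) = D₀(1+g) ⇒ g(P+D₀) = P·r − D₀
g = (P·r − D₀)/(P + D₀) = (£7,057.82×0.147 − £837.18) / (£7,057.82 + £837.18) = 0.025373

2.54%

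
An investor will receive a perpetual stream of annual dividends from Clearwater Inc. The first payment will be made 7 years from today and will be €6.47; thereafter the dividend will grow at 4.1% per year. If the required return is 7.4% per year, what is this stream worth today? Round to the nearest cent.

€127.75

Value at end of year 6: C₁ / (r − g) = €6.47 / (0.074 − 0.041) = €196.0606
Discount to today: PV = €196.0606 / (1 + 0.074)^6 = €196.0606 / 1.534708 = €127.75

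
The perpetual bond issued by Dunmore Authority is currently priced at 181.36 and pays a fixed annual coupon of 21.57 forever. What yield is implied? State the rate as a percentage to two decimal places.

P = C/r ⇒ r = C/P = 21.57/181.36 = 0.118935

11.89%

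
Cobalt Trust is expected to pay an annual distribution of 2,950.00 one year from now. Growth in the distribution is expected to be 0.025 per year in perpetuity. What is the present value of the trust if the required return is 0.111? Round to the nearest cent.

Growing perpetuity: P = D₁ / (r − g) = 2,950.0000 / (0.111 − 0.025) = 34,302.33

34302.33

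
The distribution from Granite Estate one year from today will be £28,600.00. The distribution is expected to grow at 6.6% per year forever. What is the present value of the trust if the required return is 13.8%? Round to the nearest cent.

£397222.22

Growing perpetuity: P = D₁ / (r − g) = £28,600.0000 / (0.138 − 0.066) = £397,222.22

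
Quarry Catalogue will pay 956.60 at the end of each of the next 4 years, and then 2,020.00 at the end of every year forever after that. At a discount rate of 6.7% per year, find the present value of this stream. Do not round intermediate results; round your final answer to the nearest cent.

26522.76

PV of 4-year annuity: 956.60 × [1 − (1+0.067)^−4] / 0.067 = 3262.27221
Perpetuity value at year 4: 2,020.00 / 0.067 = 30149.25373
PV of perpetuity: 30149.25373 / (1+0.067)^4 = 23260.49160
Total PV = 3262.27221 + 23260.49160 = 26522.76380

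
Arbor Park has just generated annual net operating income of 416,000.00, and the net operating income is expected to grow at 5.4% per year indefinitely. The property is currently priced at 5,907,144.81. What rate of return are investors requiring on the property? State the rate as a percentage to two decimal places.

12.82%

D₁ = 416,000.00 × 1.054 = 438,464.0000
P = D₁/(r − g) ⇒ r = D₁/P + g = 438,464.0000/5,907,144.81 + 0.054 = 0.074226 + 0.054 = 0.128226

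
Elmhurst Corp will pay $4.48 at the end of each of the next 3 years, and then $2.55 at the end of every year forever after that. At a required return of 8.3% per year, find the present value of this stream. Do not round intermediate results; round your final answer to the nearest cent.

PV of 3-year annuity: $4.48 × [1 − (1+0.083)^−3] / 0.083 = 11.48318
Perpetuity value at year 3: $2.55 / 0.083 = 30.72289
PV of perpetuity: 30.72289 / (1+0.083)^3 = 24.18671
Total PV = 11.48318 + 24.18671 = 35.66989

$35.67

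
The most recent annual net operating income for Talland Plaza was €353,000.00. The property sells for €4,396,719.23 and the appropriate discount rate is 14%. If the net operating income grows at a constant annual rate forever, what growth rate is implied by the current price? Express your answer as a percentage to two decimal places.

P = D₀(1+g)/(r−g) ⇒ P(r−g) = D₀(1+g) ⇒ g(P+D₀) = P·r − D₀
g = (P·r − D₀)/(P + D₀) = (€4,396,719.23×0.14 − €353,000.00) / (€4,396,719.23 + €353,000.00) = 0.055275

5.53%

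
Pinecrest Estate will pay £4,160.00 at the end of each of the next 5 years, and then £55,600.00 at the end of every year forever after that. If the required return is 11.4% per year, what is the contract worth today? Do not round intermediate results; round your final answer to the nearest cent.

PV of 5-year annuity: £4,160.00 × [1 − (1+0.114)^−5] / 0.114 = 15221.47122
Perpetuity value at year 5: £55,600.00 / 0.114 = 487719.29825
PV of perpetuity: 487719.29825 / (1+0.114)^5 = 284278.48091
Total PV = 15221.47122 + 284278.48091 = 299499.95214

£299499.95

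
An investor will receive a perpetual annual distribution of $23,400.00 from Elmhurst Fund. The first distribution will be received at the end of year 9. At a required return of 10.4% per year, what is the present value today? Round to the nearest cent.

$101960.02

Value at end of year 8: C / r = $23,400.00 / 0.104 = $225,000.0000
Discount to today: PV = $225,000.0000 / (1 + 0.104)^8 = $225,000.0000 / 2.206747 = $101,960.02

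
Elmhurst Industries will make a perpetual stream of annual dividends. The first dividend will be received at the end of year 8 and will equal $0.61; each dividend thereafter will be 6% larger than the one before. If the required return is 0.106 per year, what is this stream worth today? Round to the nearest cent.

$6.55

Value at end of year 7: C₁ / (r − g) = $0.61 / (0.106 − 0.06) = $13.2609
Discount to today: PV = $13.2609 / (1 + 0.106)^7 = $13.2609 / 2.024351 = $6.55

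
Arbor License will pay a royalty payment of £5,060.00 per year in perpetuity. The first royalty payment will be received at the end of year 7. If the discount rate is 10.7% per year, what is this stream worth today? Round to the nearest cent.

£25696.92

Value at end of year 6: C / r = £5,060.00 / 0.107 = £47,289.7196
Discount to today: PV = £47,289.7196 / (1 + 0.107)^6 = £47,289.7196 / 1.840288 = £25,696.92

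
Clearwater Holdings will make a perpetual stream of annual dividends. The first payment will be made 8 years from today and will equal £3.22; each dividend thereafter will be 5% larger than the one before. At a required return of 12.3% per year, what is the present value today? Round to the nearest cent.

£19.58

Value at end of year 7: C₁ / (r − g) = £3.22 / (0.123 − 0.05) = £44.1096
Discount to today: PV = £44.1096 / (1 + 0.123)^7 = £44.1096 / 2.252466 = £19.58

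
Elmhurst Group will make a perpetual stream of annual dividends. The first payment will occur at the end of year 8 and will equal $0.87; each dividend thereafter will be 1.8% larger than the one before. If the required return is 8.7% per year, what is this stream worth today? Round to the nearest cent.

$7.03

Value at end of year 7: C₁ / (r − g) = $0.87 / (0.087 − 0.018) = $12.6087
Discount to today: PV = $12.6087 / (1 + 0.087)^7 = $12.6087 / 1.793109 = $7.03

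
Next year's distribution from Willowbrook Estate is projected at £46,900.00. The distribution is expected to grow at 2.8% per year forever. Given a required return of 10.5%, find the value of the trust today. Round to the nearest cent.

£609090.91

Growing perpetuity: P = D₁ / (r − g) = £46,900.0000 / (0.105 − 0.028) = £609,090.91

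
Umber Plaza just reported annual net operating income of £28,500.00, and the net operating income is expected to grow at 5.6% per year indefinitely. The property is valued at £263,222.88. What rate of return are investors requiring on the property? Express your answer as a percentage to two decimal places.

D₁ = £28,500.00 × 1.056 = £30,096.0000
P = D₁/(r − g) ⇒ r = D₁/P + g = £30,096.0000/£263,222.88 + 0.056 = 0.114337 + 0.056 = 0.170337

17.03%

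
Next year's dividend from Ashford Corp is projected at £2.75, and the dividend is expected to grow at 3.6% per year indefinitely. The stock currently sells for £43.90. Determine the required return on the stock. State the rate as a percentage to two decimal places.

9.86%

P = D₁/(r − g) ⇒ r = D₁/P + g = £2.7500/£43.90 + 0.036 = 0.062642 + 0.036 = 0.098642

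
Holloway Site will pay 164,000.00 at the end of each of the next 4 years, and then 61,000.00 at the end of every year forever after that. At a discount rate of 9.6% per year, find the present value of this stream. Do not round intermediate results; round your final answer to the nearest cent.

964760.05

PV of 4-year annuity: 164,000.00 × [1 − (1+0.096)^−4] / 0.096 = 524391.41209
Perpetuity value at year 4: 61,000.00 / 0.096 = 635416.66667
PV of perpetuity: 635416.66667 / (1+0.096)^4 = 440368.64144
Total PV = 524391.41209 + 440368.64144 = 964760.05353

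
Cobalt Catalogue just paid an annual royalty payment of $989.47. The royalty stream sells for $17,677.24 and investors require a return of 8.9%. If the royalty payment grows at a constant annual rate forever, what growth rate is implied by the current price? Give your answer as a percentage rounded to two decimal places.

3.13%

P = D₀(1+g)/(r−g) ⇒ P(r−g) = D₀(1+g) ⇒ g(P+D₀) = P·r − D₀
g = (P·r − D₀)/(P + D₀) = ($17,677.24×0.089 − $989.47) / ($17,677.24 + $989.47) = 0.031275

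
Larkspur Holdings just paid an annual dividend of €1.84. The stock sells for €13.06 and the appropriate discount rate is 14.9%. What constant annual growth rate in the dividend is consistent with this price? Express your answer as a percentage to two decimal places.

0.71%

P = D₀(1+g)/(r−g) ⇒ P(r−g) = D₀(1+g) ⇒ g(P+D₀) = P·r − D₀
g = (P·r − D₀)/(P + D₀) = (€13.06×0.149 − €1.84) / (€13.06 + €1.84) = 0.007110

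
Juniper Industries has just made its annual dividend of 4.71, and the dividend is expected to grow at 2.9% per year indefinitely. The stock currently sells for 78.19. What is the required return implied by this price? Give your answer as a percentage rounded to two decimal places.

9.10%

D₁ = 4.71 × 1.029 = 4.8466
P = D₁/(r − g) ⇒ r = D₁/P + g = 4.8466/78.19 + 0.029 = 0.061985 + 0.029 = 0.090985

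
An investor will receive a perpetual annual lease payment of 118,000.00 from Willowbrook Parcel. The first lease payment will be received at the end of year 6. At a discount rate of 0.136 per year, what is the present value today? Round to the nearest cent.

Value at end of year 5: C / r = 118,000.00 / 0.136 = 867,647.0588
Discount to today: PV = 867,647.0588 / (1 + 0.136)^5 = 867,647.0588 / 1.891872 = 458,618.37

458618.37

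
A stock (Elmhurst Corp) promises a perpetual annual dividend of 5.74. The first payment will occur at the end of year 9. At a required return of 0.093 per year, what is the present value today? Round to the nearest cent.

30.30

Value at end of year 8: C / r = 5.74 / 0.093 = 61.7204
Discount to today: PV = 61.7204 / (1 + 0.093)^8 = 61.7204 / 2.036861 = 30.30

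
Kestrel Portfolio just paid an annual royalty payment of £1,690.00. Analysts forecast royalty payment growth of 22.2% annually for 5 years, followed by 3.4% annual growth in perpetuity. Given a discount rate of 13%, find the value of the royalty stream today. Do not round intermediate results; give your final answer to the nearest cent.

D_1 = 2065.18000
D_2 = 2523.64996
D_3 = 3083.90025
D_4 = 3768.52611
D_5 = 4605.13890
Terminal value at year 5: TV = D_5×(1+g_2)/(r−g_2) = 4761.71363/0.096 = 49601.18360
P_0 = D_1/(1+r)^1 + D_2/(1+r)^2 + D_3/(1+r)^3 + D_4/(1+r)^4 + D_5/(1+r)^5 + TV/(1+r)^5
    = 1827.59292 + 1976.38810 + 2137.29757 + 2311.30764 + 2499.48490 + 26921.53523 = 37673.60635

£37673.61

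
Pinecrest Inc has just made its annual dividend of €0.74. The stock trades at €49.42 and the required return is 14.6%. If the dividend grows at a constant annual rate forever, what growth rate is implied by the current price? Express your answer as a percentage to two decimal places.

P = D₀(1+g)/(r−g) ⇒ P(r−g) = D₀(1+g) ⇒ g(P+D₀) = P·r − D₀
g = (P·r − D₀)/(P + D₀) = (€49.42×0.146 − €0.74) / (€49.42 + €0.74) = 0.129093

12.91%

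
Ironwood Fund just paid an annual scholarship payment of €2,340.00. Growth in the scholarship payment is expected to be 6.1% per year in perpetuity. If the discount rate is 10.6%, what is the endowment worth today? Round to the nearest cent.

D₁ = D₀ × (1 + g) = €2,340.00 × 1.061 = €2,482.7400
Growing perpetuity: P = D₁ / (r − g) = €2,482.7400 / (0.106 − 0.061) = €55,172.00

€55172.00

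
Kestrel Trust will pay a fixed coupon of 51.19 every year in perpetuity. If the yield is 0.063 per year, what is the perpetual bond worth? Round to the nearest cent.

Level perpetuity: PV = C / r = 51.19 / 0.063 = 812.54

812.54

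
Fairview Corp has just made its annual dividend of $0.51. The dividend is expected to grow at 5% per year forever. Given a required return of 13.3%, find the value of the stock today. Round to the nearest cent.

D₁ = D₀ × (1 + g) = $0.51 × 1.05 = $0.5355
Growing perpetuity: P = D₁ / (r − g) = $0.5355 / (0.133 − 0.05) = $6.45

$6.45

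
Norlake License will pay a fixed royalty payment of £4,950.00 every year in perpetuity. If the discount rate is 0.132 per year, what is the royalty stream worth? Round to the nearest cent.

Level perpetuity: PV = C / r = £4,950.00 / 0.132 = £37,500.00

£37500.00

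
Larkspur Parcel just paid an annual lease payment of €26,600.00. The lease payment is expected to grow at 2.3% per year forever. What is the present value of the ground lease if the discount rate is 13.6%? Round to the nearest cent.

D₁ = D₀ × (1 + g) = €26,600.00 × 1.023 = €27,211.8000
Growing perpetuity: P = D₁ / (r − g) = €27,211.8000 / (0.136 − 0.023) = €240,812.39

€240812.39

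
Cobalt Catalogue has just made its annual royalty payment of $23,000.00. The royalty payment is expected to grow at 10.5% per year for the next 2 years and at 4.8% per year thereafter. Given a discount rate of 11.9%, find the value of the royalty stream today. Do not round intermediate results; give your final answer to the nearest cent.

$376191.52

D_1 = 25415.00000
D_2 = 28083.57500
Terminal value at year 2: TV = D_2×(1+g_2)/(r−g_2) = 29431.58660/0.071 = 414529.38873
P_0 = D_1/(1+r)^1 + D_2/(1+r)^2 + TV/(1+r)^2
    = 22712.24307 + 22428.08632 + 331051.18969 = 376191.51909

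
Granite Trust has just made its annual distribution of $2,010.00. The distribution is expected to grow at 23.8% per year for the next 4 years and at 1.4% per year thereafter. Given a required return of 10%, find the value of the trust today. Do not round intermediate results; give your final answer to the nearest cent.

$48921.42

D_1 = 2488.38000
D_2 = 3080.61444
D_3 = 3813.80068
D_4 = 4721.48524
Terminal value at year 4: TV = D_4×(1+g_2)/(r−g_2) = 4787.58603/0.086 = 55669.60501
P_0 = D_1/(1+r)^1 + D_2/(1+r)^2 + D_3/(1+r)^3 + D_4/(1+r)^4 + TV/(1+r)^4
    = 2262.16364 + 2545.96235 + 2865.36490 + 3224.83795 + 38023.08928 = 48921.41810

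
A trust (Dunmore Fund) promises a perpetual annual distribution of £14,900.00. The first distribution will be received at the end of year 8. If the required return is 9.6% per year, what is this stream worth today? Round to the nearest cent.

Value at end of year 7: C / r = £14,900.00 / 0.096 = £155,208.3333
Discount to today: PV = £155,208.3333 / (1 + 0.096)^7 = £155,208.3333 / 1.899651 = £81,703.59

£81703.59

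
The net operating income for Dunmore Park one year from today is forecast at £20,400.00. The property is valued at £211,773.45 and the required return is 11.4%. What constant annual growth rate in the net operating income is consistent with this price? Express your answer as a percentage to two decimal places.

P = D₁/(r−g) ⇒ g = r − D₁/P = 0.114 − £20,400.00/£211,773.45 = 0.017671

1.77%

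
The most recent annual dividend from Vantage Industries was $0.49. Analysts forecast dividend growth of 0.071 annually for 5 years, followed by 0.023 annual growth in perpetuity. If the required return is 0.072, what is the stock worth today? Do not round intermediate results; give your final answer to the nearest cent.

$12.63

D_1 = 0.52479
D_2 = 0.56205
D_3 = 0.60196
D_4 = 0.64469
D_5 = 0.69047
Terminal value at year 5: TV = D_5×(1+g_2)/(r−g_2) = 0.70635/0.049 = 14.41528
P_0 = D_1/(1+r)^1 + D_2/(1+r)^2 + D_3/(1+r)^3 + D_4/(1+r)^4 + D_5/(1+r)^5 + TV/(1+r)^5
    = 0.48954 + 0.48909 + 0.48863 + 0.48817 + 0.48772 + 10.18237 = 12.62553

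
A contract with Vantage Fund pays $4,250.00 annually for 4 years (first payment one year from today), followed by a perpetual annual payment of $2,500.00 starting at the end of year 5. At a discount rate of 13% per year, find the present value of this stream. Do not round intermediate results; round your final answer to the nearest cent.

PV of 4-year annuity: $4,250.00 × [1 − (1+0.13)^−4] / 0.13 = 12641.50313
Perpetuity value at year 4: $2,500.00 / 0.13 = 19230.76923
PV of perpetuity: 19230.76923 / (1+0.13)^4 = 11794.59092
Total PV = 12641.50313 + 11794.59092 = 24436.09405

$24436.09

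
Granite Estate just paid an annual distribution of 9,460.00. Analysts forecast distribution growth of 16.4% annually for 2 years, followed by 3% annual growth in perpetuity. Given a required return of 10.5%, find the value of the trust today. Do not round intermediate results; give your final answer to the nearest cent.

164623.52

D_1 = 11011.44000
D_2 = 12817.31616
Terminal value at year 2: TV = D_2×(1+g_2)/(r−g_2) = 13201.83564/0.075 = 176024.47526
P_0 = D_1/(1+r)^1 + D_2/(1+r)^2 + TV/(1+r)^2
    = 9965.10407 + 10497.17750 + 144161.23770 = 164623.51928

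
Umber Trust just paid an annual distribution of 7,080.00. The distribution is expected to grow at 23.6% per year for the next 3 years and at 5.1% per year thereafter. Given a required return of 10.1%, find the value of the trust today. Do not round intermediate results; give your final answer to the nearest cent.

237439.58

D_1 = 8750.88000
D_2 = 10816.08768
D_3 = 13368.68437
Terminal value at year 3: TV = D_3×(1+g_2)/(r−g_2) = 14050.48728/0.05 = 281009.74551
P_0 = D_1/(1+r)^1 + D_2/(1+r)^2 + D_3/(1+r)^3 + TV/(1+r)^3
    = 7948.11989 + 8922.68500 + 10016.74719 + 210552.02601 = 237439.57810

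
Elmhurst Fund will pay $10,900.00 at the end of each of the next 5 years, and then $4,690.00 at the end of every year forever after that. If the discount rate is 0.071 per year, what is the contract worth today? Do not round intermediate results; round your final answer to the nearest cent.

PV of 5-year annuity: $10,900.00 × [1 − (1+0.071)^−5] / 0.071 = 44572.74221
Perpetuity value at year 5: $4,690.00 / 0.071 = 66056.33803
PV of perpetuity: 66056.33803 / (1+0.071)^5 = 46877.79115
Total PV = 44572.74221 + 46877.79115 = 91450.53336

$91450.53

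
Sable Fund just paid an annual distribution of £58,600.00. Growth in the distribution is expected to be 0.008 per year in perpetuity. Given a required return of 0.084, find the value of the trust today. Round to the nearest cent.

D₁ = D₀ × (1 + g) = £58,600.00 × 1.008 = £59,068.8000
Growing perpetuity: P = D₁ / (r − g) = £59,068.8000 / (0.084 − 0.008) = £777,221.05

£777221.05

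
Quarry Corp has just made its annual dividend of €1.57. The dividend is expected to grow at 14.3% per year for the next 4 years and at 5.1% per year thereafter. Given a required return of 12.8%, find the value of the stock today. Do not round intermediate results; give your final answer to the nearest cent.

€29.08

D_1 = 1.79451
D_2 = 2.05112
D_3 = 2.34444
D_4 = 2.67969
Terminal value at year 4: TV = D_4×(1+g_2)/(r−g_2) = 2.81635/0.077 = 36.57603
P_0 = D_1/(1+r)^1 + D_2/(1+r)^2 + D_3/(1+r)^3 + D_4/(1+r)^4 + TV/(1+r)^4
    = 1.59088 + 1.61203 + 1.63347 + 1.65519 + 22.59229 = 29.08386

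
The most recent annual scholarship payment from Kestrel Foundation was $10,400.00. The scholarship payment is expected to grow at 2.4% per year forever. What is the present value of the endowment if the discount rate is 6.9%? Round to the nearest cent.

D₁ = D₀ × (1 + g) = $10,400.00 × 1.024 = $10,649.6000
Growing perpetuity: P = D₁ / (r − g) = $10,649.6000 / (0.069 − 0.024) = $236,657.78

$236657.78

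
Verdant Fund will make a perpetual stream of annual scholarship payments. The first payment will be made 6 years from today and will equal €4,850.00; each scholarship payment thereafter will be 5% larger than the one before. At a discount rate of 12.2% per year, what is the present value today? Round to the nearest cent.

€37883.05

Value at end of year 5: C₁ / (r − g) = €4,850.00 / (0.122 − 0.05) = €67,361.1111
Discount to today: PV = €67,361.1111 / (1 + 0.122)^5 = €67,361.1111 / 1.778133 = €37,883.05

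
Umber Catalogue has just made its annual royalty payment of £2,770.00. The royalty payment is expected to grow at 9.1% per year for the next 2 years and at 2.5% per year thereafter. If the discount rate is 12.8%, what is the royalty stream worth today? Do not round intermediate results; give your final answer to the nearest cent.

£31057.22

D_1 = 3022.07000
D_2 = 3297.07837
Terminal value at year 2: TV = D_2×(1+g_2)/(r−g_2) = 3379.50533/0.103 = 32810.73135
P_0 = D_1/(1+r)^1 + D_2/(1+r)^2 + TV/(1+r)^2
    = 2679.14007 + 2591.26048 + 25786.81542 = 31057.21597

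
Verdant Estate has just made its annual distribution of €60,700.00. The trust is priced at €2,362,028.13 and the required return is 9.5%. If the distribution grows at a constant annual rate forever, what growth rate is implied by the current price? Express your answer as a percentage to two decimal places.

6.76%

P = D₀(1+g)/(r−g) ⇒ P(r−g) = D₀(1+g) ⇒ g(P+D₀) = P·r − D₀
g = (P·r − D₀)/(P + D₀) = (€2,362,028.13×0.095 − €60,700.00) / (€2,362,028.13 + €60,700.00) = 0.067565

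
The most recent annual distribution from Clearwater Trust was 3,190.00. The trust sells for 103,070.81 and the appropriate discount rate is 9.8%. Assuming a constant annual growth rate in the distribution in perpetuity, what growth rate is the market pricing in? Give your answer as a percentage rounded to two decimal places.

6.50%

P = D₀(1+g)/(r−g) ⇒ P(r−g) = D₀(1+g) ⇒ g(P+D₀) = P·r − D₀
g = (P·r − D₀)/(P + D₀) = (103,070.81×0.098 − 3,190.00) / (103,070.81 + 3,190.00) = 0.065038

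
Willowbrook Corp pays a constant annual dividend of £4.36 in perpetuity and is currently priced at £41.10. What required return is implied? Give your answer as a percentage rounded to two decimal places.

10.61%

P = C/r ⇒ r = C/P = £4.36/£41.10 = 0.106083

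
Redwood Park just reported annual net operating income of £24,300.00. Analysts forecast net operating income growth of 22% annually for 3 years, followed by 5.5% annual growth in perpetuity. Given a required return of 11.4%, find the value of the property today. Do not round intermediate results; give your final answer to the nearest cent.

D_1 = 29646.00000
D_2 = 36168.12000
D_3 = 44125.10640
Terminal value at year 3: TV = D_3×(1+g_2)/(r−g_2) = 46551.98725/0.059 = 789016.73308
P_0 = D_1/(1+r)^1 + D_2/(1+r)^2 + D_3/(1+r)^3 + TV/(1+r)^3
    = 26612.20826 + 29144.42915 + 31917.59746 + 570729.92060 = 658404.15547

£658404.16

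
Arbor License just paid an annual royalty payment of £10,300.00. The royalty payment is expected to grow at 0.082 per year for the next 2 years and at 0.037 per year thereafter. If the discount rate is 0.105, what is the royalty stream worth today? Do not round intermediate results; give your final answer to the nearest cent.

D_1 = 11144.60000
D_2 = 12058.45720
Terminal value at year 2: TV = D_2×(1+g_2)/(r−g_2) = 12504.62012/0.068 = 183891.47230
P_0 = D_1/(1+r)^1 + D_2/(1+r)^2 + TV/(1+r)^2
    = 10085.61086 + 9875.68412 + 150604.18280 = 170565.47777

£170565.48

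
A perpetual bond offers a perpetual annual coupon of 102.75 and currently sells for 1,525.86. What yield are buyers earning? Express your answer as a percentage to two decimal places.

P = C/r ⇒ r = C/P = 102.75/1,525.86 = 0.067339

6.73%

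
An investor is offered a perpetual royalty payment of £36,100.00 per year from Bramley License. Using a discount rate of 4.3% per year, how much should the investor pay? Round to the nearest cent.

£839534.88

Level perpetuity: PV = C / r = £36,100.00 / 0.043 = £839,534.88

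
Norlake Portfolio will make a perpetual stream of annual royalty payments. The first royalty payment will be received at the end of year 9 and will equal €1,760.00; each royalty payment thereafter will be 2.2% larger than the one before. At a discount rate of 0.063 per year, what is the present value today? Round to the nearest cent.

€26330.72

Value at end of year 8: C₁ / (r − g) = €1,760.00 / (0.063 − 0.022) = €42,926.8293
Discount to today: PV = €42,926.8293 / (1 + 0.063)^8 = €42,926.8293 / 1.630295 = €26,330.72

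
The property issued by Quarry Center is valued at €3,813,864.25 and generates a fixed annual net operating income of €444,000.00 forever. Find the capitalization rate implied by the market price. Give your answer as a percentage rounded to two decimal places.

11.64%

P = C/r ⇒ r = C/P = €444,000.00/€3,813,864.25 = 0.116417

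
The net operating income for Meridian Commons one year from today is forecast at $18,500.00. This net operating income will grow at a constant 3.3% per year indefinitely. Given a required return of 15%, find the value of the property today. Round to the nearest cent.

$158119.66

Growing perpetuity: P = D₁ / (r − g) = $18,500.0000 / (0.15 − 0.033) = $158,119.66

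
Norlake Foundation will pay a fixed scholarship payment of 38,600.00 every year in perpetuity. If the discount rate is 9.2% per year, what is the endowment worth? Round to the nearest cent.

419565.22

Level perpetuity: PV = C / r = 38,600.00 / 0.092 = 419,565.22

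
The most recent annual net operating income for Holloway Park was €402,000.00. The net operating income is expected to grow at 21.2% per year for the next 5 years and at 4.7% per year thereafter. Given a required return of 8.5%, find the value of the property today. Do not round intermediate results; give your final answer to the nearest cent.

D_1 = 487224.00000
D_2 = 590515.48800
D_3 = 715704.77146
D_4 = 867434.18300
D_5 = 1051330.22980
Terminal value at year 5: TV = D_5×(1+g_2)/(r−g_2) = 1100742.75060/0.038 = 28966914.48954
P_0 = D_1/(1+r)^1 + D_2/(1+r)^2 + D_3/(1+r)^3 + D_4/(1+r)^4 + D_5/(1+r)^5 + TV/(1+r)^5
    = 449054.37788 + 501616.50322 + 560331.06166 + 625918.19975 + 699182.35769 + 19264313.90805 = 22100416.40825

€22100416.41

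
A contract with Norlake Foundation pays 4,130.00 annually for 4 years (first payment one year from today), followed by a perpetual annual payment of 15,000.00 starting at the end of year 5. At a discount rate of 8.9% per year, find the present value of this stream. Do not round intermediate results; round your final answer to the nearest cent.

133246.13

PV of 4-year annuity: 4,130.00 × [1 − (1+0.089)^−4] / 0.089 = 13409.46450
Perpetuity value at year 4: 15,000.00 / 0.089 = 168539.32584
PV of perpetuity: 168539.32584 / (1+0.089)^4 = 119836.67027
Total PV = 13409.46450 + 119836.67027 = 133246.13477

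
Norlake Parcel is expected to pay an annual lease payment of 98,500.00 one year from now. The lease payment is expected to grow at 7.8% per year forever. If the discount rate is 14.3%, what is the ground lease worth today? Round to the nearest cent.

1515384.62

Growing perpetuity: P = D₁ / (r − g) = 98,500.0000 / (0.143 − 0.078) = 1,515,384.62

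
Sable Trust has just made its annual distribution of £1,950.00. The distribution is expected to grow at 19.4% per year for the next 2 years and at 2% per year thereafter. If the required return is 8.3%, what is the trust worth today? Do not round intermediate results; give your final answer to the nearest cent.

D_1 = 2328.30000
D_2 = 2779.99020
Terminal value at year 2: TV = D_2×(1+g_2)/(r−g_2) = 2835.59000/0.063 = 45009.36514
P_0 = D_1/(1+r)^1 + D_2/(1+r)^2 + TV/(1+r)^2
    = 2149.86150 + 2370.20741 + 38374.78665 = 42894.85556

£42894.86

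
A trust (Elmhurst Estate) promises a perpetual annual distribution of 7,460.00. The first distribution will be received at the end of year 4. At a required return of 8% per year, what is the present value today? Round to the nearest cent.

74024.86

Value at end of year 3: C / r = 7,460.00 / 0.08 = 93,250.0000
Discount to today: PV = 93,250.0000 / (1 + 0.08)^3 = 93,250.0000 / 1.259712 = 74,024.86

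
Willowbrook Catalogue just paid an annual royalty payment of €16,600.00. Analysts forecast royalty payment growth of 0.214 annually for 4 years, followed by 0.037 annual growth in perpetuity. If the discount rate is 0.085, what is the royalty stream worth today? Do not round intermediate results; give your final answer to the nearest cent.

D_1 = 20152.40000
D_2 = 24465.01360
D_3 = 29700.52651
D_4 = 36056.43918
Terminal value at year 4: TV = D_4×(1+g_2)/(r−g_2) = 37390.52743/0.048 = 778969.32153
P_0 = D_1/(1+r)^1 + D_2/(1+r)^2 + D_3/(1+r)^3 + D_4/(1+r)^4 + TV/(1+r)^4
    = 18573.64055 + 20781.93514 + 23252.78273 + 26017.39930 + 562084.23065 = 650709.98838

€650709.99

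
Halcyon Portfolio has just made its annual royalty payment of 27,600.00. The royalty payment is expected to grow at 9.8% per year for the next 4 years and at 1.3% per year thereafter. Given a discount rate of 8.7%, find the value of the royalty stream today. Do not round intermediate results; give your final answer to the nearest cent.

506570.36

D_1 = 30304.80000
D_2 = 33274.67040
D_3 = 36535.58810
D_4 = 40116.07573
Terminal value at year 4: TV = D_4×(1+g_2)/(r−g_2) = 40637.58472/0.074 = 549156.55024
P_0 = D_1/(1+r)^1 + D_2/(1+r)^2 + D_3/(1+r)^3 + D_4/(1+r)^4 + TV/(1+r)^4
    = 27879.30083 + 28161.42807 + 28446.41032 + 28734.27648 + 393348.94692 = 506570.36261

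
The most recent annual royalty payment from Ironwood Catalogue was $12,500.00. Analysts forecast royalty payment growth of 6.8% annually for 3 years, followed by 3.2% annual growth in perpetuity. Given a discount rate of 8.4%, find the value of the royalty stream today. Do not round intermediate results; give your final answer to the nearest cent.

D_1 = 13350.00000
D_2 = 14257.80000
D_3 = 15227.33040
Terminal value at year 3: TV = D_3×(1+g_2)/(r−g_2) = 15714.60497/0.052 = 302203.94178
P_0 = D_1/(1+r)^1 + D_2/(1+r)^2 + D_3/(1+r)^3 + TV/(1+r)^3
    = 12315.49815 + 12133.71958 + 11954.62409 + 237253.30891 = 273657.15074

$273657.15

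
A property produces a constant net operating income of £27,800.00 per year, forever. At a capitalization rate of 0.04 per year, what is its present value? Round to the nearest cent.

Level perpetuity: PV = C / r = £27,800.00 / 0.04 = £695,000.00

£695000.00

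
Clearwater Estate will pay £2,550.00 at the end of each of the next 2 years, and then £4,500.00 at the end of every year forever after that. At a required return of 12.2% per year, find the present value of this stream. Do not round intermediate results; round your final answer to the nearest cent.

PV of 2-year annuity: £2,550.00 × [1 − (1+0.122)^−2] / 0.122 = 4298.33090
Perpetuity value at year 2: £4,500.00 / 0.122 = 36885.24590
PV of perpetuity: 36885.24590 / (1+0.122)^2 = 29299.95607
Total PV = 4298.33090 + 29299.95607 = 33598.28698

£33598.29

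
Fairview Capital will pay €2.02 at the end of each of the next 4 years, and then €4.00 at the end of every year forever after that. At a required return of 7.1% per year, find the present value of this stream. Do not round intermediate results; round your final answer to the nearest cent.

PV of 4-year annuity: €2.02 × [1 − (1+0.071)^−4] / 0.071 = 6.82675
Perpetuity value at year 4: €4.00 / 0.071 = 56.33803
PV of perpetuity: 56.33803 / (1+0.071)^4 = 42.81971
Total PV = 6.82675 + 42.81971 = 49.64646

€49.65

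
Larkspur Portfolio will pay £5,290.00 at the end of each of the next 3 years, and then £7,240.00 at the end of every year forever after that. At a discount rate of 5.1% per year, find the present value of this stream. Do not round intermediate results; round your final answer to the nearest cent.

PV of 3-year annuity: £5,290.00 × [1 − (1+0.051)^−3] / 0.051 = 14379.03063
Perpetuity value at year 3: £7,240.00 / 0.051 = 141960.78431
PV of perpetuity: 141960.78431 / (1+0.051)^3 = 122281.35486
Total PV = 14379.03063 + 122281.35486 = 136660.38550

£136660.39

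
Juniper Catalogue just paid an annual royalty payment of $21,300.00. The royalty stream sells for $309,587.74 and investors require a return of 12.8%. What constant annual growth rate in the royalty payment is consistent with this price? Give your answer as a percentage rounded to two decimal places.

P = D₀(1+g)/(r−g) ⇒ P(r−g) = D₀(1+g) ⇒ g(P+D₀) = P·r − D₀
g = (P·r − D₀)/(P + D₀) = ($309,587.74×0.128 − $21,300.00) / ($309,587.74 + $21,300.00) = 0.055388

5.54%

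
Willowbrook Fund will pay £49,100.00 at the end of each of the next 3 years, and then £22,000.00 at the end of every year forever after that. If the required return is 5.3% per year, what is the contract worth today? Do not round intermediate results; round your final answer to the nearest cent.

£488481.45

PV of 3-year annuity: £49,100.00 × [1 − (1+0.053)^−3] / 0.053 = 132963.36877
Perpetuity value at year 3: £22,000.00 / 0.053 = 415094.33962
PV of perpetuity: 415094.33962 / (1+0.053)^3 = 355518.08478
Total PV = 132963.36877 + 355518.08478 = 488481.45355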